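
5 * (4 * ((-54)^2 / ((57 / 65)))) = 66505.26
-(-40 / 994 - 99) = 49223 / 497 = 99.04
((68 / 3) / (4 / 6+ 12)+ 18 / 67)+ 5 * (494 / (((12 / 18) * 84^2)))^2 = 14881910765 / 7042113792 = 2.11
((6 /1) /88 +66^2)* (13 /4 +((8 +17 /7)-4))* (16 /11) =7420251 /121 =61324.39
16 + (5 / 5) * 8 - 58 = -34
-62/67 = -0.93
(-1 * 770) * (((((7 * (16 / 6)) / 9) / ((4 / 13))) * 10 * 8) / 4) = -103807.41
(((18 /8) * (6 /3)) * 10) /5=9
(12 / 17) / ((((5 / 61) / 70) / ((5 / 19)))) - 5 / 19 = 158.37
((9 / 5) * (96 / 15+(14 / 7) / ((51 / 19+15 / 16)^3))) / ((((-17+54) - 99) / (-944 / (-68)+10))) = -8726809685216 / 1953754860075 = -4.47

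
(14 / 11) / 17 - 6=-1108 / 187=-5.93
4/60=1/15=0.07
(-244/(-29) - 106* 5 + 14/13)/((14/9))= -883044/2639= -334.61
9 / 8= 1.12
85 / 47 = 1.81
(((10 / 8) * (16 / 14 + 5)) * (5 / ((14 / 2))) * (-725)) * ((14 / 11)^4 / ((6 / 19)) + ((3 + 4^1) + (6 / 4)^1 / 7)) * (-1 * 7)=7439563810625 / 17217816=432085.22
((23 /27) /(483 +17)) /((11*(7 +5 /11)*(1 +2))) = 23 /3321000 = 0.00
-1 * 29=-29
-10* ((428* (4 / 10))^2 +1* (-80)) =-1461472 / 5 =-292294.40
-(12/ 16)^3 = -27/ 64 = -0.42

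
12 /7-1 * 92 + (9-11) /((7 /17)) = -666 /7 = -95.14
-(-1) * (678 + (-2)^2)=682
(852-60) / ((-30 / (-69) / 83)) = 755964 / 5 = 151192.80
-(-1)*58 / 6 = 29 / 3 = 9.67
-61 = -61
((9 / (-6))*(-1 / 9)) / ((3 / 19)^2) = 361 / 54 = 6.69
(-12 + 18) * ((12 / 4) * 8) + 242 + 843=1229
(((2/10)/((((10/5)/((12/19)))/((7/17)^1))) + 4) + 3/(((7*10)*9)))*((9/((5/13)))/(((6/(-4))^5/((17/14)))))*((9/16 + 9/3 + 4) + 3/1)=-600675179/3770550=-159.31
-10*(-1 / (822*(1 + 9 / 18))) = 10 / 1233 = 0.01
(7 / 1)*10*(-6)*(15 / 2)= -3150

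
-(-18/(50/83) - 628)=16447/25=657.88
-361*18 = -6498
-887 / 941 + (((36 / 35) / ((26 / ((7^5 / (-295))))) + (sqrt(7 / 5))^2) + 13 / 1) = 202152557 / 18043675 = 11.20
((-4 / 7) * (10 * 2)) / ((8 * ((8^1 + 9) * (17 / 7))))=-10 / 289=-0.03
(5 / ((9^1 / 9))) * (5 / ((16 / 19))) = 475 / 16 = 29.69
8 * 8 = 64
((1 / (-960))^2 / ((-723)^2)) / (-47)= -1 / 22642111180800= -0.00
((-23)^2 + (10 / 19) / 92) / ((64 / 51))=23579901 / 55936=421.55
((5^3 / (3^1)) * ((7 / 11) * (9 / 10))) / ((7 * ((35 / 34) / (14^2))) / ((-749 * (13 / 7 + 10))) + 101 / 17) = 317051700 / 78934273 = 4.02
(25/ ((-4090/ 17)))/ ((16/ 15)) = -1275/ 13088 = -0.10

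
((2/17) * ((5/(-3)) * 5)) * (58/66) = -1450/1683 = -0.86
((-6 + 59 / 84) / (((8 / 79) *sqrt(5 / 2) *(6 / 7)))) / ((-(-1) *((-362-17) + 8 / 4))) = 7031 *sqrt(10) / 217152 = 0.10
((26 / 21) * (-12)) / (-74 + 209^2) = -104 / 305249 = -0.00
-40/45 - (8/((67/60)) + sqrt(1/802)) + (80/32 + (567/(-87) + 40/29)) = -373907/34974 - sqrt(802)/802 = -10.73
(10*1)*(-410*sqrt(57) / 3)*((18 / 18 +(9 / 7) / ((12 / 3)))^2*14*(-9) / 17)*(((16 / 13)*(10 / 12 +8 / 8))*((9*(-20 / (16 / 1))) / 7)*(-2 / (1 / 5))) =6945963750*sqrt(57) / 10829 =4842633.33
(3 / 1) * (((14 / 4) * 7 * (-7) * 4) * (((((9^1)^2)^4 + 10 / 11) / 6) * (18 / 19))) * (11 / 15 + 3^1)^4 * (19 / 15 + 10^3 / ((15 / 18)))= -57562504150811281793024 / 17634375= -3264221394339821.05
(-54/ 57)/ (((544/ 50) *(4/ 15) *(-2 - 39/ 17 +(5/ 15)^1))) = 10125/ 122816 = 0.08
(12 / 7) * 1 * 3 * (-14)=-72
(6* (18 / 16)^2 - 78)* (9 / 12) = -52.80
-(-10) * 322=3220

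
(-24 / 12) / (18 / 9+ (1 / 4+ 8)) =-8 / 41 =-0.20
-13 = -13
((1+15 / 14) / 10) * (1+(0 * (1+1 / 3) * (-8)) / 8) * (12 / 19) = 87 / 665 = 0.13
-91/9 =-10.11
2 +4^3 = 66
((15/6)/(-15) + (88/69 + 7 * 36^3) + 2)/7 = 15023375/322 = 46656.44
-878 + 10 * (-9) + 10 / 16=-967.38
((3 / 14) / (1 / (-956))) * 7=-1434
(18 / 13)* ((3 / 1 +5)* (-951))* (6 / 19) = -821664 / 247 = -3326.57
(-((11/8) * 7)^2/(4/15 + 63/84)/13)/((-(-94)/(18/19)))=-800415/11330384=-0.07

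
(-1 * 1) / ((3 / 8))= -2.67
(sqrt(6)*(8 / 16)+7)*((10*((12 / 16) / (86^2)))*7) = 105*sqrt(6) / 29584+735 / 14792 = 0.06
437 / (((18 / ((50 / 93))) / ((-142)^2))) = 220291700 / 837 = 263192.00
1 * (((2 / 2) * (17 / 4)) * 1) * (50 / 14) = 425 / 28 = 15.18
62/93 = 2/3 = 0.67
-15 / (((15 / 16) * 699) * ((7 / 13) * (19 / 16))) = -3328 / 92967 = -0.04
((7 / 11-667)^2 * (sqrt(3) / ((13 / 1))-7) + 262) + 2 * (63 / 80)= -15042816297 / 4840 + 53728900 * sqrt(3) / 1573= -3048858.30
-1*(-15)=15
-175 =-175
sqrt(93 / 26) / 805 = sqrt(2418) / 20930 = 0.00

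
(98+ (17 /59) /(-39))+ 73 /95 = 21588668 /218595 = 98.76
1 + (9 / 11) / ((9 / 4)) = 15 / 11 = 1.36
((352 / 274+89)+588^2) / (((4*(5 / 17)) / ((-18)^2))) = 65241291969 / 685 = 95242762.00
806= 806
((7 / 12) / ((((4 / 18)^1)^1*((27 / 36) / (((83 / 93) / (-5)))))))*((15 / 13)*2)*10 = -5810 / 403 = -14.42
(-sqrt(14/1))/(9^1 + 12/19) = -19 * sqrt(14)/183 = -0.39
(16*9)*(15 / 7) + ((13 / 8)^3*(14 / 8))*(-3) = 4100721 / 14336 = 286.04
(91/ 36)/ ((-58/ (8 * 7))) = -637/ 261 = -2.44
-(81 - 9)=-72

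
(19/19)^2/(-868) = -1/868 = -0.00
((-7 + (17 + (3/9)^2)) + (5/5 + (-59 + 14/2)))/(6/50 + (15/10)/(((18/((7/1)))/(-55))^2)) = -220800/3706273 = -0.06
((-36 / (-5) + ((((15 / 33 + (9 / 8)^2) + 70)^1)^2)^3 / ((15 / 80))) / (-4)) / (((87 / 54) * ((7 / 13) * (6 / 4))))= -1076954089829719779314806393289 / 7722928506237091840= -139448926525.73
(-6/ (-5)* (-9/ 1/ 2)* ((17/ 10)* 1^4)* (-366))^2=7055496009/ 625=11288793.61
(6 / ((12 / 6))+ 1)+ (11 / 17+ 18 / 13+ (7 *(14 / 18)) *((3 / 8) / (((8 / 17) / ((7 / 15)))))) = 5127691 / 636480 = 8.06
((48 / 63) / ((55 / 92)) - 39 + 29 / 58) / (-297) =85991 / 686070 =0.13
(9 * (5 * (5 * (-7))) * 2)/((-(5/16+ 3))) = 50400/53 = 950.94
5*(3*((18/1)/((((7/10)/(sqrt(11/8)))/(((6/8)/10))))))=405*sqrt(22)/56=33.92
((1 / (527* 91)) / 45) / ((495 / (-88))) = -0.00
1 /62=0.02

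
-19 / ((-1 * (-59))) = -19 / 59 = -0.32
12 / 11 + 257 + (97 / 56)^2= 9006603 / 34496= 261.09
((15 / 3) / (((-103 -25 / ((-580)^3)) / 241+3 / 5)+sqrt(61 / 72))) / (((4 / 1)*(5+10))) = -457993782173611440 / 26026352065669583351+221106773164806400*sqrt(122) / 26026352065669583351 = 0.08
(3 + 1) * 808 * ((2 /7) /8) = 808 /7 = 115.43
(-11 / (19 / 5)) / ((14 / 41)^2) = -92455 / 3724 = -24.83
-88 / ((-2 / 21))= 924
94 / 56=47 / 28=1.68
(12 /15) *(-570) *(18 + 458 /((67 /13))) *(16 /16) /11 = -3264960 /737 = -4430.07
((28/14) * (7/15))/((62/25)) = 35/93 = 0.38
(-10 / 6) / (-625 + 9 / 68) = 340 / 127473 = 0.00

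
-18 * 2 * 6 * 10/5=-432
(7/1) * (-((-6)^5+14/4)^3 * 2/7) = 3756403003625/4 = 939100750906.25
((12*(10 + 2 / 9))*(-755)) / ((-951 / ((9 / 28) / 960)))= 3473 / 106512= 0.03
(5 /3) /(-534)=-5 /1602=-0.00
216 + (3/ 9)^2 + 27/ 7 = 219.97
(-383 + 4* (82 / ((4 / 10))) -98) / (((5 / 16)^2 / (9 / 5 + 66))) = 29419776 / 125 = 235358.21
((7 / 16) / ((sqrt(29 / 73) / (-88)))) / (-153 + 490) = -77 * sqrt(2117) / 19546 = -0.18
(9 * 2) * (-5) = -90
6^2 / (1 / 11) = 396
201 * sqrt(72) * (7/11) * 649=498078 * sqrt(2)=704388.66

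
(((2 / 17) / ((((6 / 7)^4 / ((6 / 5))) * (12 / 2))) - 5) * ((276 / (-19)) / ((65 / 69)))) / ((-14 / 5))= -144416471 / 5290740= -27.30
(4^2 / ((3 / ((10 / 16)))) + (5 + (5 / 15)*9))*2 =68 / 3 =22.67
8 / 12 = 2 / 3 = 0.67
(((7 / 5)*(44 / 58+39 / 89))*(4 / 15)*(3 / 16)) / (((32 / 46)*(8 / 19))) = 9449251 / 33036800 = 0.29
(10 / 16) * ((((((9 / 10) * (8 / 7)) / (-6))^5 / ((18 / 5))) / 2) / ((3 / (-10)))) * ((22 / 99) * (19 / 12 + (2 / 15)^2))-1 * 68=-6428676059 / 94539375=-68.00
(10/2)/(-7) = -5/7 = -0.71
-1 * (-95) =95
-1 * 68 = -68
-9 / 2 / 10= -9 / 20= -0.45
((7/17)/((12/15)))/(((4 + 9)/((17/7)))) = 5/52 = 0.10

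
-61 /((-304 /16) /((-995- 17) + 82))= -56730 /19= -2985.79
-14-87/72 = -365/24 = -15.21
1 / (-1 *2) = -1 / 2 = -0.50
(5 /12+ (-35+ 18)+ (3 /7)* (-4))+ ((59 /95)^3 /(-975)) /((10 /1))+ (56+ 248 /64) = 9731736358763 /234063375000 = 41.58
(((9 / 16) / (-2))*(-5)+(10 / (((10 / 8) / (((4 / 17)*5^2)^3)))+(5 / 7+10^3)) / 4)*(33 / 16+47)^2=446684319065875 / 281731072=1585498.95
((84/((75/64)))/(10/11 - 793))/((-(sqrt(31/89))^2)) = 1754368/6752575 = 0.26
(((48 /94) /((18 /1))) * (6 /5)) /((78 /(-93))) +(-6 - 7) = -39839 /3055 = -13.04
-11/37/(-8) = 11/296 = 0.04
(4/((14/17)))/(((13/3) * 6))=17/91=0.19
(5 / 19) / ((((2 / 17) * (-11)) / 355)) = -30175 / 418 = -72.19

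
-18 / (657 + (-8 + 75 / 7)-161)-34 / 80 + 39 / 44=0.43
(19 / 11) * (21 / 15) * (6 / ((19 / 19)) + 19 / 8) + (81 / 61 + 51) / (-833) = 64484309 / 3193960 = 20.19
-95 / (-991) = 95 / 991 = 0.10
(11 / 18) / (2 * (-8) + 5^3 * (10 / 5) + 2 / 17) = 187 / 71640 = 0.00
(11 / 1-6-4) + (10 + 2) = 13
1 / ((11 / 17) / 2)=34 / 11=3.09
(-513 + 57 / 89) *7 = -319200 / 89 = -3586.52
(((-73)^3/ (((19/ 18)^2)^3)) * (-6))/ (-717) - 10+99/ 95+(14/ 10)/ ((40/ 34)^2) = -53104031352710543/ 22487931118000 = -2361.45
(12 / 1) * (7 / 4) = 21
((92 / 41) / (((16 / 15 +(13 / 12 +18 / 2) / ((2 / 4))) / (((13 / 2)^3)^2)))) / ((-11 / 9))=-1152864765 / 176792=-6521.02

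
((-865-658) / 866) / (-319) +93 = 25693145 / 276254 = 93.01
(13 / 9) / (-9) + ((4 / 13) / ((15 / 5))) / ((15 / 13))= -29 / 405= -0.07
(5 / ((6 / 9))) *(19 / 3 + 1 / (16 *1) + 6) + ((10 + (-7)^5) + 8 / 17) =-9086737 / 544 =-16703.56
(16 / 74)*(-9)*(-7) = 504 / 37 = 13.62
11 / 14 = 0.79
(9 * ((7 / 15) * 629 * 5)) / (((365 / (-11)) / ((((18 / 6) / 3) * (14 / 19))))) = -2034186 / 6935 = -293.32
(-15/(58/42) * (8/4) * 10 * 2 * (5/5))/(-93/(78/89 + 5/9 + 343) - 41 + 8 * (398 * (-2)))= 3476214000/51279351587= 0.07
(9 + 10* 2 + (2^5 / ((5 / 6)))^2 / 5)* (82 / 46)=1660049 / 2875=577.41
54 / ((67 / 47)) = 2538 / 67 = 37.88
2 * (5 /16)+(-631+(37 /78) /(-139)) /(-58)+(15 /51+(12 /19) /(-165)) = 11.79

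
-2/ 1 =-2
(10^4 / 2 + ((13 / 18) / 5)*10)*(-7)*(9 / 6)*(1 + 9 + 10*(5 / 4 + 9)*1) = -23631825 / 4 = -5907956.25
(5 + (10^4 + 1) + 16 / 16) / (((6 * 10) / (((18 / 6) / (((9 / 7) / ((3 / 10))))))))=70049 / 600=116.75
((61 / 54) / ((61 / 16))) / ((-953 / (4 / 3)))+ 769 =59361385 / 77193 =769.00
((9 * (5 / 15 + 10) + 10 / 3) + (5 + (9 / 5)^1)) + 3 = 1592 / 15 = 106.13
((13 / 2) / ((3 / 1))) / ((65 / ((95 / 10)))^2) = 361 / 7800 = 0.05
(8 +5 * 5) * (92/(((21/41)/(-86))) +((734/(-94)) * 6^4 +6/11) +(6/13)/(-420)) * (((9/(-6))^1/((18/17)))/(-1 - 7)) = -613442398507/4105920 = -149404.37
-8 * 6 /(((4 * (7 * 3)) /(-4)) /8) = 128 /7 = 18.29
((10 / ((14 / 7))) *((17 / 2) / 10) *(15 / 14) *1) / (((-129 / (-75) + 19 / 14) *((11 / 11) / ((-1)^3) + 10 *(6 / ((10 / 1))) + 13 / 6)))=6375 / 30874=0.21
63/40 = 1.58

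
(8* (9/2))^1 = 36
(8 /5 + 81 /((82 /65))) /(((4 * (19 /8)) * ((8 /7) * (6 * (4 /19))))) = 188867 /39360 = 4.80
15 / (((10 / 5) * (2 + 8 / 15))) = 225 / 76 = 2.96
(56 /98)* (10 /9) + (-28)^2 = 49432 /63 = 784.63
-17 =-17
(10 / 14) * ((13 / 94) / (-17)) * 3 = -195 / 11186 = -0.02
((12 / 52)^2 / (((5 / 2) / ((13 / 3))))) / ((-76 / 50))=-15 / 247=-0.06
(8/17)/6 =4/51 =0.08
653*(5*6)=19590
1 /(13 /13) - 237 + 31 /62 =-471 /2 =-235.50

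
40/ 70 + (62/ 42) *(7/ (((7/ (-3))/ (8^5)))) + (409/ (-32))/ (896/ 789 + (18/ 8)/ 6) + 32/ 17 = -658656855579/ 4538660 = -145121.44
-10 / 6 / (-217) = 5 / 651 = 0.01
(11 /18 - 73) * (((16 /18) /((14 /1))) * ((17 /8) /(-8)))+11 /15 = 177283 /90720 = 1.95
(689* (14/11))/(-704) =-4823/3872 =-1.25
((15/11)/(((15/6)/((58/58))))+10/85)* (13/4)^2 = 5239/748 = 7.00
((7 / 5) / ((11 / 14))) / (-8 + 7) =-98 / 55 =-1.78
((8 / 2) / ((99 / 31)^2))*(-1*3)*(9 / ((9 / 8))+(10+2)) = -76880 / 3267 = -23.53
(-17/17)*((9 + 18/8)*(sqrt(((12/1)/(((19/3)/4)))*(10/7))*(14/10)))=-27*sqrt(1330)/19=-51.82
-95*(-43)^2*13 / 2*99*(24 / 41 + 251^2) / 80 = -89016509096.65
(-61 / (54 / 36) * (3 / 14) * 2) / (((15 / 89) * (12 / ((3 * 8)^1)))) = -21716 / 105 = -206.82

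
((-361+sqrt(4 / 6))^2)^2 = (1083 - sqrt(6))^4 / 81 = 16830432335.50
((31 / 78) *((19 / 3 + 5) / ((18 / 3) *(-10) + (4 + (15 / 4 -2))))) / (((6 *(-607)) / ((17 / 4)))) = 289 / 2982798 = 0.00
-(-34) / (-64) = -17 / 32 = -0.53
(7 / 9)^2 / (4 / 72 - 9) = -14 / 207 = -0.07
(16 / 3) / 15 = 16 / 45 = 0.36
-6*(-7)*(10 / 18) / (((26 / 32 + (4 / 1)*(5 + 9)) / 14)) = 15680 / 2727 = 5.75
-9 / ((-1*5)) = 9 / 5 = 1.80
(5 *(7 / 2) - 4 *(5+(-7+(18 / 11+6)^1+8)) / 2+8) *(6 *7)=-819 / 11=-74.45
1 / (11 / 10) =10 / 11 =0.91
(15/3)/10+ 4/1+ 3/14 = 33/7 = 4.71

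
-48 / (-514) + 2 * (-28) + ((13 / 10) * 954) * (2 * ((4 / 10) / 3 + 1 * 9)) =145194806 / 6425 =22598.41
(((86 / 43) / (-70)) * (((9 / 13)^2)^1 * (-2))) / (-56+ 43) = -162 / 76895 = -0.00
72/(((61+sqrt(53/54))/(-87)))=-20633616/200881+18792 * sqrt(318)/200881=-101.05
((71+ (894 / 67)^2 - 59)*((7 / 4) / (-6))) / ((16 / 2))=-124411 / 17956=-6.93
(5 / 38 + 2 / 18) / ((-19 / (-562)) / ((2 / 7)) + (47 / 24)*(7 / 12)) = 373168 / 1938475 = 0.19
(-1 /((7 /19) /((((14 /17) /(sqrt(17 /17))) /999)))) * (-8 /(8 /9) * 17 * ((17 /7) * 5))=3230 /777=4.16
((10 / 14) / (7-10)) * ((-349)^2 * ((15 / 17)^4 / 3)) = -3425653125 / 584647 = -5859.35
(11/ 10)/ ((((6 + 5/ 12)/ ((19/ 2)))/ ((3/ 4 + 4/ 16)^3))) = 57/ 35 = 1.63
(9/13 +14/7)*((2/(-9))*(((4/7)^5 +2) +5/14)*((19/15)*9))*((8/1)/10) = -6177356/468195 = -13.19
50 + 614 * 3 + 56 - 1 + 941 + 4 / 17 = 49100 / 17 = 2888.24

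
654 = 654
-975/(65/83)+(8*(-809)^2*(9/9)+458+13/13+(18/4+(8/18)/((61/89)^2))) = 350634347405/66978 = 5235067.45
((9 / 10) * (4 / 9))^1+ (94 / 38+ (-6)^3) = -20247 / 95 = -213.13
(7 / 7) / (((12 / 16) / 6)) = 8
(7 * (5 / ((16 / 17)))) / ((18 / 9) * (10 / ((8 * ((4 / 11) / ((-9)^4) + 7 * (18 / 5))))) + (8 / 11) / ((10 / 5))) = 29758694735 / 370382212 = 80.35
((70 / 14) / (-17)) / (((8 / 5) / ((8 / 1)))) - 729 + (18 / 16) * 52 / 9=-24615 / 34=-723.97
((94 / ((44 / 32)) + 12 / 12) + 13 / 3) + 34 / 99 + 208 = 27922 / 99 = 282.04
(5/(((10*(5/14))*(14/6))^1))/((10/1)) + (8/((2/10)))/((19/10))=20057/950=21.11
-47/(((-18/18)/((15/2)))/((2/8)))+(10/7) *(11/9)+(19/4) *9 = 66841/504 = 132.62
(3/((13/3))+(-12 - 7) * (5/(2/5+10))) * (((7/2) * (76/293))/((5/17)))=-992579/38090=-26.06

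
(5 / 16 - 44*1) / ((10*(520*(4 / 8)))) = -699 / 41600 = -0.02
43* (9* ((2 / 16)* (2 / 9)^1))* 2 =43 / 2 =21.50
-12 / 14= -6 / 7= -0.86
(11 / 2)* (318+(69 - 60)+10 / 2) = 1826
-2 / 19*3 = -6 / 19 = -0.32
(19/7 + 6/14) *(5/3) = 110/21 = 5.24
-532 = -532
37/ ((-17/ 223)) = -8251/ 17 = -485.35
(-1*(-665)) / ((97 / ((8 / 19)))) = 280 / 97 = 2.89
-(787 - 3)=-784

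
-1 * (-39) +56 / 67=2669 / 67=39.84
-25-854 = -879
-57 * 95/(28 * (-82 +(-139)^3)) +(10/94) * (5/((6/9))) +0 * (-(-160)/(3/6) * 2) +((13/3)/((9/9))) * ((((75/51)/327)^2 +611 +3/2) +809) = 2018614439769445364347/327663565642266588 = 6160.63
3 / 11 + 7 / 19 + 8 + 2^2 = 2642 / 209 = 12.64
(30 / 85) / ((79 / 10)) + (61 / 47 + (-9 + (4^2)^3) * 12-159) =3085754828 / 63121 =48886.34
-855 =-855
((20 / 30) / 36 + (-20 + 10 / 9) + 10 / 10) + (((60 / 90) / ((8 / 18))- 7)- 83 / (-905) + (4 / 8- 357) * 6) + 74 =-51027089 / 24435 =-2088.28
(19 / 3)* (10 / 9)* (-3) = -190 / 9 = -21.11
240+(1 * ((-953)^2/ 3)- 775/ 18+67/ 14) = 19085098/ 63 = 302938.06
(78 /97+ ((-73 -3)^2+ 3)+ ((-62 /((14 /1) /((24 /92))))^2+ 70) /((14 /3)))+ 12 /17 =1734137537018 /299206103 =5795.80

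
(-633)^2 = 400689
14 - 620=-606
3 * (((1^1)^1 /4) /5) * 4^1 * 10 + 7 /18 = 115 /18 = 6.39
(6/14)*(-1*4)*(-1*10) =120/7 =17.14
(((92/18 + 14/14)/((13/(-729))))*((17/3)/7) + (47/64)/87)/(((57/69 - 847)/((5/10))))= 3232877309/19722323712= 0.16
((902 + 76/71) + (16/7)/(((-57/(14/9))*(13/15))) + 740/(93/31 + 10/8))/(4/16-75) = -11560303592/802265139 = -14.41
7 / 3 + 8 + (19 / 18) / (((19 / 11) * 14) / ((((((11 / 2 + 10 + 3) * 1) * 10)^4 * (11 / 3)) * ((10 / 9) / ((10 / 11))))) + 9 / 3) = 899582053777727 / 84189654950526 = 10.69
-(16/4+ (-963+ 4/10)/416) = -3507/2080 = -1.69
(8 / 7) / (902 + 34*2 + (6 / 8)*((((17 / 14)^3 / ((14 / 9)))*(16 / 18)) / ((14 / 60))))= 76832 / 65432245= 0.00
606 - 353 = 253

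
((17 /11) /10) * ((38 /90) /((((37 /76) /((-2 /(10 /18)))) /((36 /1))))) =-883728 /50875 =-17.37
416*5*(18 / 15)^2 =14976 / 5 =2995.20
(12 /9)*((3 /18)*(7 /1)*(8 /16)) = 7 /9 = 0.78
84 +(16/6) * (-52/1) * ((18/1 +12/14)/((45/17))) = -284708/315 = -903.83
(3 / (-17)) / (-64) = 3 / 1088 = 0.00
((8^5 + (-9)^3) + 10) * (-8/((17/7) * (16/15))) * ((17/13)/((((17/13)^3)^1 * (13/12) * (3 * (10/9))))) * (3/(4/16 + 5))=-44996796/4913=-9158.72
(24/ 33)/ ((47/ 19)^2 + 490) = 2888/ 1970089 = 0.00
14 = 14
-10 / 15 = -2 / 3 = -0.67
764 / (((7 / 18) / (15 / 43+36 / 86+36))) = 21741912 / 301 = 72232.27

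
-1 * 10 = -10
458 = 458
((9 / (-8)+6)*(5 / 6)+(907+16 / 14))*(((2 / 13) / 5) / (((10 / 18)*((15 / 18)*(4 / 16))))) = 212193 / 875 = 242.51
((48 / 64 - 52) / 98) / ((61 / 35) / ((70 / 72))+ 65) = -5125 / 654568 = -0.01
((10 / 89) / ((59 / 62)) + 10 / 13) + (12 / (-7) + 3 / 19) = -6074631 / 9078979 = -0.67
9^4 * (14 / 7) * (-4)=-52488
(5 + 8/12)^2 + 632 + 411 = 9676/9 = 1075.11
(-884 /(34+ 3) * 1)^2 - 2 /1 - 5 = 771873 /1369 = 563.82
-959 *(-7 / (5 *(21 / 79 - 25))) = -530327 / 9770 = -54.28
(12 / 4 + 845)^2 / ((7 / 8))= 5752832 / 7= 821833.14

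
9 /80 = 0.11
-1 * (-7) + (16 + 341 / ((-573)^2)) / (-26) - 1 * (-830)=7139842093 / 8536554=836.38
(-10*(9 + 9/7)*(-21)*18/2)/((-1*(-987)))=6480/329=19.70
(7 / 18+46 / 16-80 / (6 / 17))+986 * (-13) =-938981 / 72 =-13041.40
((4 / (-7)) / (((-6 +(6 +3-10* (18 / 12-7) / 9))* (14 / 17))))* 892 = -136476 / 2009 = -67.93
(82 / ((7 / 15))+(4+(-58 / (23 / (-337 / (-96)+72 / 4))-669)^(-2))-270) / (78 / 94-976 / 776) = 1836936221923860040 / 8706883350091297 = 210.98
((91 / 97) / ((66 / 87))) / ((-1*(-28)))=377 / 8536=0.04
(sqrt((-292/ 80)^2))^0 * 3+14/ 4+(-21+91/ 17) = -311/ 34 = -9.15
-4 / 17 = -0.24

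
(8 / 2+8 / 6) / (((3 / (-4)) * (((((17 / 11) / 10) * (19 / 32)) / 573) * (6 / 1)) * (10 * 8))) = -92.51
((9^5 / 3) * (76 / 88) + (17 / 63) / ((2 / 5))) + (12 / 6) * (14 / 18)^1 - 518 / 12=23503813 / 1386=16958.02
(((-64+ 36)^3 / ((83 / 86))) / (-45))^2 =3564060688384 / 13950225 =255484.10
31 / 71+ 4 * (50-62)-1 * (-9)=-2738 / 71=-38.56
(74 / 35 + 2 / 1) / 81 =16 / 315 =0.05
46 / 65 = 0.71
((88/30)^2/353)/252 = 484/5003775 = 0.00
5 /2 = 2.50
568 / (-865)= -568 / 865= -0.66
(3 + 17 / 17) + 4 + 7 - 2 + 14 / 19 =261 / 19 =13.74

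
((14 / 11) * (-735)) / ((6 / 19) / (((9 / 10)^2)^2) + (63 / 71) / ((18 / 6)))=-30358206270 / 25218743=-1203.80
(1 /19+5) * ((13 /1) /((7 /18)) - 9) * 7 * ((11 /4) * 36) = 85536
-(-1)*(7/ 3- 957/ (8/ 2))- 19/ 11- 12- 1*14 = -34933/ 132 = -264.64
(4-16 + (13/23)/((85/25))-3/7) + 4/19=-626730/52003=-12.05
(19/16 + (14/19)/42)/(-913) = -1099/832656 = -0.00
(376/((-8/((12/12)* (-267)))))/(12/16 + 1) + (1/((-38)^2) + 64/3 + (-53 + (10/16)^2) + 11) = 3469347877/485184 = 7150.58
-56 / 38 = -1.47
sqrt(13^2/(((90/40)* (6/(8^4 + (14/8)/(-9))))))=13* sqrt(884694)/54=226.44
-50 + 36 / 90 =-49.60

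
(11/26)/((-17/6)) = -33/221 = -0.15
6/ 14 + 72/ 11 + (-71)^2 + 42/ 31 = 5049.33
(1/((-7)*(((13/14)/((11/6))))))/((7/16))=-176/273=-0.64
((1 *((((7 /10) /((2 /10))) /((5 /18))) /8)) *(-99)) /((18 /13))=-9009 /80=-112.61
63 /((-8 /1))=-63 /8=-7.88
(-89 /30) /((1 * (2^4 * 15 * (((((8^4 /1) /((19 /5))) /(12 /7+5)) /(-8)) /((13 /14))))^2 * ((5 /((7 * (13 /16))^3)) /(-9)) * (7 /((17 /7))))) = 447979981345741 /35356170780672000000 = 0.00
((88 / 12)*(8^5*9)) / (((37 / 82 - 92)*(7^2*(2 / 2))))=-177340416 / 367843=-482.11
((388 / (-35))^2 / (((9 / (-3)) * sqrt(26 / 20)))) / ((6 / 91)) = -75272 * sqrt(130) / 1575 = -544.91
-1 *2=-2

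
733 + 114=847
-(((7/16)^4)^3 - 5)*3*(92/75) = 32369303972119817/1759218604441600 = 18.40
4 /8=1 /2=0.50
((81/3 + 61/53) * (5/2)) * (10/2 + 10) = 1055.66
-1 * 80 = -80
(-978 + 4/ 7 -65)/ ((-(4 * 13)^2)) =7297/ 18928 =0.39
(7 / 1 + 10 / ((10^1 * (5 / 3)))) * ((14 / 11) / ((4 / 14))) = 1862 / 55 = 33.85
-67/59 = -1.14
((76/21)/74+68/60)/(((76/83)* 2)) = 127073/196840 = 0.65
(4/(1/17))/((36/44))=748/9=83.11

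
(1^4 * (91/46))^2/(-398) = -8281/842168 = -0.01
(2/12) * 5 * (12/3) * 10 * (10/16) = 125/6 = 20.83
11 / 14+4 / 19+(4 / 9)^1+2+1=10631 / 2394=4.44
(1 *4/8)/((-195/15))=-1/26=-0.04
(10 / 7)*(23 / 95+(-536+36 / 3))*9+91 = -883523 / 133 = -6643.03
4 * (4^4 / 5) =1024 / 5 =204.80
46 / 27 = 1.70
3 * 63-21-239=-71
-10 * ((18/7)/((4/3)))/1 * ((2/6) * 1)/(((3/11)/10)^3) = -6655000/21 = -316904.76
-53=-53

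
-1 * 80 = -80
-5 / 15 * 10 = -10 / 3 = -3.33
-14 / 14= -1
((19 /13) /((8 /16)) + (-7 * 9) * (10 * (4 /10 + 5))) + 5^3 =-3274.08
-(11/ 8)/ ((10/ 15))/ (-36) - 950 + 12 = -180085/ 192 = -937.94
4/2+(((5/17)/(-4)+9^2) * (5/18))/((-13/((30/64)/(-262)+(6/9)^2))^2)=2386210397847947/1177756963209216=2.03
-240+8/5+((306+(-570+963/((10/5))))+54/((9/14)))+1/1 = 641/10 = 64.10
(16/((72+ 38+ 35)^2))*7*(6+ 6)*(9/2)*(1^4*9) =54432/21025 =2.59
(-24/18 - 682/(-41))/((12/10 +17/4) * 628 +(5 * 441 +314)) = 4705/1827042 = 0.00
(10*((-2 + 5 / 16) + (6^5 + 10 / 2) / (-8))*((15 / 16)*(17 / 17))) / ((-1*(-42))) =-55675 / 256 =-217.48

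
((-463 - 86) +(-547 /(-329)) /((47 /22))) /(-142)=8477153 /2195746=3.86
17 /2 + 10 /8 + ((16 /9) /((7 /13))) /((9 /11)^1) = 31265 /2268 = 13.79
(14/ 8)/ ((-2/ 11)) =-77/ 8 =-9.62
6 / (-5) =-6 / 5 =-1.20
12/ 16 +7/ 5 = 43/ 20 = 2.15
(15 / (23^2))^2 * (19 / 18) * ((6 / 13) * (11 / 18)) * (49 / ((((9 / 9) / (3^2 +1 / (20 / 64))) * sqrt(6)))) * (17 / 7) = 7585655 * sqrt(6) / 130965588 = 0.14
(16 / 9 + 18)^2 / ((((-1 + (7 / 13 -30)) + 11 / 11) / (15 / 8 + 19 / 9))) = -29553251 / 558414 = -52.92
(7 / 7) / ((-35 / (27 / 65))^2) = 729 / 5175625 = 0.00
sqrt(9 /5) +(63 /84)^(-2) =3* sqrt(5) /5 +16 /9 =3.12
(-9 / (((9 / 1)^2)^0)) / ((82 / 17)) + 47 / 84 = -4499 / 3444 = -1.31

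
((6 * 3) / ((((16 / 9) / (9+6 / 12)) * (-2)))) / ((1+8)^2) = -19 / 32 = -0.59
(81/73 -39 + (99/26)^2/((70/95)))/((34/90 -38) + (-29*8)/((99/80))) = 2076267105/25659676952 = 0.08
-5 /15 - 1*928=-2785 /3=-928.33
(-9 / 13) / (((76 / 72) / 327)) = -52974 / 247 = -214.47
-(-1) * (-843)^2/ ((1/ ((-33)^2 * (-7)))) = -5417277327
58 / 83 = 0.70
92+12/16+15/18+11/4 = 289/3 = 96.33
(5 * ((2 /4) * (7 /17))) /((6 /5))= 0.86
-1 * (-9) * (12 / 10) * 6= 324 / 5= 64.80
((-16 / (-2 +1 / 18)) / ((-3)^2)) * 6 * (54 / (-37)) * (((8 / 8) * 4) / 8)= -5184 / 1295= -4.00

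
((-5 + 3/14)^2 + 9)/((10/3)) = 18759/1960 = 9.57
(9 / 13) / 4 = 9 / 52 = 0.17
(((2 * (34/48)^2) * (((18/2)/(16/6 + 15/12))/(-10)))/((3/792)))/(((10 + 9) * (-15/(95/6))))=3.38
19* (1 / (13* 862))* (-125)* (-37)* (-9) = -70.58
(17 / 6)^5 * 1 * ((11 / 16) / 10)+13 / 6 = 14.72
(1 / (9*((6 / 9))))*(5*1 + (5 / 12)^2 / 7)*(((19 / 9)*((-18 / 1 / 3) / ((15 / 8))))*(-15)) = 84.86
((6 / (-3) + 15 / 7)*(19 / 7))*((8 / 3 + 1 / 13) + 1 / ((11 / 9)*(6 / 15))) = 11153 / 6006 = 1.86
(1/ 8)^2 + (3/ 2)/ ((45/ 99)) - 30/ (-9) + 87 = 89903/ 960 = 93.65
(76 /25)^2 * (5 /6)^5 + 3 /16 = 15169 /3888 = 3.90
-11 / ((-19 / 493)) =285.42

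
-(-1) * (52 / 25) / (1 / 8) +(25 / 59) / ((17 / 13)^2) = 7198841 / 426275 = 16.89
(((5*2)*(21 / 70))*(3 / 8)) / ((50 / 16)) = 9 / 25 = 0.36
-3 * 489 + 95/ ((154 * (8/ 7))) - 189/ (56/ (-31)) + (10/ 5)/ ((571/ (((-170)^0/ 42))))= -2874038677/ 2110416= -1361.84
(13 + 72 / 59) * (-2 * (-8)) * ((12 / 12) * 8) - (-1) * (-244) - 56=89692 / 59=1520.20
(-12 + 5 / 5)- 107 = -118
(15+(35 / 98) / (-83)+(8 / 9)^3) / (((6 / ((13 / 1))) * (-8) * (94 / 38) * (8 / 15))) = -16422744715 / 5096141568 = -3.22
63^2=3969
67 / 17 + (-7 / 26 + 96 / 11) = 60285 / 4862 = 12.40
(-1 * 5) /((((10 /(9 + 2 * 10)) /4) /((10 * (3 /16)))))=-435 /4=-108.75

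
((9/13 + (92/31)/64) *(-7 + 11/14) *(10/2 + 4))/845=-3729429/76279840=-0.05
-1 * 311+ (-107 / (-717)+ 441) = 93317 / 717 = 130.15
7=7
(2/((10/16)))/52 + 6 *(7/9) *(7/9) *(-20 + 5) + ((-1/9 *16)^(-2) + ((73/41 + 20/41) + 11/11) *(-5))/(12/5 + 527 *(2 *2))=-54.39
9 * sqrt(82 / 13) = 9 * sqrt(1066) / 13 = 22.60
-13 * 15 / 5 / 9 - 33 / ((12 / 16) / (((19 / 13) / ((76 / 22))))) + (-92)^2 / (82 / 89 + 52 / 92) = 672983027 / 118677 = 5670.71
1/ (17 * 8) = 1/ 136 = 0.01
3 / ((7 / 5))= 15 / 7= 2.14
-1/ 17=-0.06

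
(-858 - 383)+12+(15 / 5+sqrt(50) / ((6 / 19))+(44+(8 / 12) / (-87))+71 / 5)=-1523989 / 1305+95 * sqrt(2) / 6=-1145.42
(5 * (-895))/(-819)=4475/819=5.46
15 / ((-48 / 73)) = -365 / 16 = -22.81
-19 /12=-1.58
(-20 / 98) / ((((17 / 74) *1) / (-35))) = 3700 / 119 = 31.09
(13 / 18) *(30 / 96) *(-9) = -65 / 32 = -2.03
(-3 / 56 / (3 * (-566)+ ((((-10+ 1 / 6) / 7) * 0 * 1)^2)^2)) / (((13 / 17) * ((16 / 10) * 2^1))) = 0.00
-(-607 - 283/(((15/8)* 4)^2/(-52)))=345.38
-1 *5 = -5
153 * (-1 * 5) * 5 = -3825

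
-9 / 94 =-0.10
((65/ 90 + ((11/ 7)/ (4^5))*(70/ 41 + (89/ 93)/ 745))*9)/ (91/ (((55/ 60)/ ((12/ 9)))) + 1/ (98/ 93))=3409398346739/ 69672564400640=0.05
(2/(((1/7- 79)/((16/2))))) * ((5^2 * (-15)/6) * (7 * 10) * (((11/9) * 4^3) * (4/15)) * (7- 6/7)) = 211904000/1863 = 113743.42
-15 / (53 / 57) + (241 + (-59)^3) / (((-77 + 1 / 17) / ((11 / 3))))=9310861 / 954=9759.81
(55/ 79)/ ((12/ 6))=55/ 158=0.35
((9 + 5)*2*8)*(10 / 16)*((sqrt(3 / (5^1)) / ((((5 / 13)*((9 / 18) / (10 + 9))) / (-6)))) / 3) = -27664*sqrt(15) / 5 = -21428.44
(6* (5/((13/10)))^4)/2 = 18750000/28561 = 656.49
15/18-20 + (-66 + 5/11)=-5591/66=-84.71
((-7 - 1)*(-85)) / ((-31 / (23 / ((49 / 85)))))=-1329400 / 1519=-875.18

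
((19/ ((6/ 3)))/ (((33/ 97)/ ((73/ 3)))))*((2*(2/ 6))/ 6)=134539/ 1782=75.50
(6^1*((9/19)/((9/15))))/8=45/76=0.59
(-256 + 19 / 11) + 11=-2676 / 11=-243.27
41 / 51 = 0.80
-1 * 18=-18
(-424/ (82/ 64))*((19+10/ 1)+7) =-488448/ 41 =-11913.37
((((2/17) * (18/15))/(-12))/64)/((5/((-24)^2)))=-9/425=-0.02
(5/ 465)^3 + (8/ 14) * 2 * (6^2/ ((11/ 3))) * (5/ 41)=3474825397/ 2539355049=1.37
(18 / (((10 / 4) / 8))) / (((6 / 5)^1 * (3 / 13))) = 208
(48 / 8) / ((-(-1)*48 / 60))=15 / 2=7.50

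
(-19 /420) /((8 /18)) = -57 /560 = -0.10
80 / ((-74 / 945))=-37800 / 37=-1021.62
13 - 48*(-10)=493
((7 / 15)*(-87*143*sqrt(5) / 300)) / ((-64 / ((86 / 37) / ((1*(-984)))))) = -1248247*sqrt(5) / 1747584000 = -0.00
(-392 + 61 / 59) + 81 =-18288 / 59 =-309.97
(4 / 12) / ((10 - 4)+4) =1 / 30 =0.03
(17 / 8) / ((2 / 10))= 85 / 8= 10.62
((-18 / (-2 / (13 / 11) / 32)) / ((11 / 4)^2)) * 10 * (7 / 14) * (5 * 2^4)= 23961600 / 1331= 18002.70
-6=-6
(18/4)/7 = 9/14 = 0.64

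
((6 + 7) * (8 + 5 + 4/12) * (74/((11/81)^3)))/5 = 1363323312/1331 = 1024284.98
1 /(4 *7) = 1 /28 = 0.04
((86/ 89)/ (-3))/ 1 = -86/ 267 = -0.32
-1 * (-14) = 14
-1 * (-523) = 523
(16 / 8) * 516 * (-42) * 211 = -9145584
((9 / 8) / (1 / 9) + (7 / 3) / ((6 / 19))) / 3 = 1261 / 216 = 5.84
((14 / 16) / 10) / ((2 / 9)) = 63 / 160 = 0.39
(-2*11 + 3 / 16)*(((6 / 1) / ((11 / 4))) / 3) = -349 / 22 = -15.86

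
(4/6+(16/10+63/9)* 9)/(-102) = -0.77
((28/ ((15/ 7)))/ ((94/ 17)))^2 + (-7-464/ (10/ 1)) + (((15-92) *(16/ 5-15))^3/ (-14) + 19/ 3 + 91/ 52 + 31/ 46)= -12249730779336491/ 228631500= -53578491.06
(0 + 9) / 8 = 9 / 8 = 1.12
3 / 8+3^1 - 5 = -13 / 8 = -1.62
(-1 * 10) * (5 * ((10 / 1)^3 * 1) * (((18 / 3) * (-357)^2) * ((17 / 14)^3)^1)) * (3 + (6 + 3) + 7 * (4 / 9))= -7241270700000 / 7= -1034467242857.14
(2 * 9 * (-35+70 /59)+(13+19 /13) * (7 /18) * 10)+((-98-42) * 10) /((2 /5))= -27973750 /6903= -4052.40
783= 783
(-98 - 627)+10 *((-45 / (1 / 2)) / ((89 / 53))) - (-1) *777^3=41749559312 / 89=469096172.04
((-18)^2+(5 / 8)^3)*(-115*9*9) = -1546411095 / 512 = -3020334.17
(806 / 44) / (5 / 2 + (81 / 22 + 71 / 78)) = 15717 / 6085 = 2.58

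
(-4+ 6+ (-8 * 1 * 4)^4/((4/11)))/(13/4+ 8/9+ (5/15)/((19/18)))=1972372824/3047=647316.32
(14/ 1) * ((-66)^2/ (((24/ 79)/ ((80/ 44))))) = 364980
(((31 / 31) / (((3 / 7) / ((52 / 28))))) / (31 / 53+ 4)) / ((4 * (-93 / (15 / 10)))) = -689 / 180792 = -0.00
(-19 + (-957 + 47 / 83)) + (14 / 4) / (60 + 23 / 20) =-99009493 / 101509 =-975.38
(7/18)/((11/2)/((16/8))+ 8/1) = 14/387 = 0.04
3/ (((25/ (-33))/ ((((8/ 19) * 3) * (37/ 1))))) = -87912/ 475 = -185.08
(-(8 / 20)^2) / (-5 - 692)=0.00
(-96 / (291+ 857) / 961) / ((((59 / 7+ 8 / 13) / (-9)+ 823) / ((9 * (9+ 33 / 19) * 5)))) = -12888720 / 251990395733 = -0.00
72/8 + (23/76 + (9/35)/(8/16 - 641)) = 10565659/1135820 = 9.30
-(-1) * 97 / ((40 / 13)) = 1261 / 40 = 31.52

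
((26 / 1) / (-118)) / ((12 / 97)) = -1261 / 708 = -1.78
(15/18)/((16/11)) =55/96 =0.57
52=52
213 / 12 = 71 / 4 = 17.75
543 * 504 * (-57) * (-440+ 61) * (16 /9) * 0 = 0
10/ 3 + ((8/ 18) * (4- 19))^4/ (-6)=-79190/ 243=-325.88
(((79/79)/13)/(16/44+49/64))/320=11/51675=0.00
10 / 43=0.23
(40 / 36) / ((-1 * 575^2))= -2 / 595125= -0.00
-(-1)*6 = 6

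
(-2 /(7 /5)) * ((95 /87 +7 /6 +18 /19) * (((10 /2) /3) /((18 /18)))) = -88325 /11571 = -7.63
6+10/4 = 17/2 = 8.50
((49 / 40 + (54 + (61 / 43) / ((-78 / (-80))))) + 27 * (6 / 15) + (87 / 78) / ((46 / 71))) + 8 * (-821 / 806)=2920029431 / 47828040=61.05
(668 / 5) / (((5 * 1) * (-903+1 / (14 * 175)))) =-65464 / 2212349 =-0.03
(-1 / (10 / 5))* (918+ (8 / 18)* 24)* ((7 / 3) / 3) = -9751 / 27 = -361.15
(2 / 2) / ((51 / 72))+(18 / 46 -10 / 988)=346315 / 193154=1.79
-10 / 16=-5 / 8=-0.62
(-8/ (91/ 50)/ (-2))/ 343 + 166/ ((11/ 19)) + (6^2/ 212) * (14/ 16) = 41763583457/ 145577432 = 286.88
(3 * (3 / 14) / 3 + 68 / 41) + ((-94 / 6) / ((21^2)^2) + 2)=185280973 / 47842326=3.87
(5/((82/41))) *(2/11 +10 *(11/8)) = 3065/88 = 34.83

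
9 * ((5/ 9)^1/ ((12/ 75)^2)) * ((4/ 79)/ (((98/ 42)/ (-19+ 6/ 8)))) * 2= -684375/ 4424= -154.70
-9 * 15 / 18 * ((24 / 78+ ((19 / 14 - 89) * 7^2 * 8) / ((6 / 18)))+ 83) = 20082015 / 26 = 772385.19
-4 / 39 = -0.10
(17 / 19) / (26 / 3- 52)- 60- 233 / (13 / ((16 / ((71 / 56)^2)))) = -2968624811 / 12451270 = -238.42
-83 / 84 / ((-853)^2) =-83 / 61119156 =-0.00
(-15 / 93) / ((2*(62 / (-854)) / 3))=6405 / 1922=3.33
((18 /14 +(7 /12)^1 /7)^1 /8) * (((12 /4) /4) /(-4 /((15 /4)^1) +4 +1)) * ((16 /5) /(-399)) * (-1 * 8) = 115 /54929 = 0.00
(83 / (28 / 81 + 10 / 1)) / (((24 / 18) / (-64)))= -161352 / 419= -385.09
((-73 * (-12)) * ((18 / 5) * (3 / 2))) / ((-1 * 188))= -5913 / 235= -25.16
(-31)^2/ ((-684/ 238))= -114359/ 342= -334.38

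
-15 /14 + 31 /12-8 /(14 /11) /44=115 /84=1.37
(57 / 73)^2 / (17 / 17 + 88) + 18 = 8540307 / 474281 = 18.01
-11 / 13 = -0.85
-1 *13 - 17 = -30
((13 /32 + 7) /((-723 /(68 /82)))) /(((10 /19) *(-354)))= 25517 /559659840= 0.00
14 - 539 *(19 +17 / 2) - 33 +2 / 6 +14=-88963 / 6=-14827.17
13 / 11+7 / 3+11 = 479 / 33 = 14.52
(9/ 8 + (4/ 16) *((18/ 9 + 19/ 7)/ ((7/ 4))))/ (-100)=-141/ 7840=-0.02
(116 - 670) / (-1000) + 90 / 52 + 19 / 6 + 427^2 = 3555521803 / 19500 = 182334.45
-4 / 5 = -0.80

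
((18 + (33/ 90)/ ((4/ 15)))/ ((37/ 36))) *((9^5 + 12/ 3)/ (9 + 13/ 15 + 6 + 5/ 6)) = 411894675/ 6179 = 66660.41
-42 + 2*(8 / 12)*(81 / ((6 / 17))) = 264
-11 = -11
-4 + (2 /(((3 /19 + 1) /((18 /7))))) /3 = -194 /77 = -2.52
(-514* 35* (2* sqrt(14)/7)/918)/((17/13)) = -33410* sqrt(14)/7803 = -16.02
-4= -4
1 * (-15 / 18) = -5 / 6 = -0.83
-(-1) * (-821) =-821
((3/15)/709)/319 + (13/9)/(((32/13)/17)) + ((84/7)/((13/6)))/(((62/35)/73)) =31265945876509/131251554720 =238.21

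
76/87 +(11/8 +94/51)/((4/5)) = 77243/15776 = 4.90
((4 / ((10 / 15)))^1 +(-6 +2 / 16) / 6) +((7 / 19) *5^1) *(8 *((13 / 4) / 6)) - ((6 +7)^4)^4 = -202286649191686667711 / 304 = -665416609183179828.00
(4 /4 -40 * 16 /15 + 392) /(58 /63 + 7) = 22071 /499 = 44.23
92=92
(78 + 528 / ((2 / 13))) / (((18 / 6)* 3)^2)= 130 / 3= 43.33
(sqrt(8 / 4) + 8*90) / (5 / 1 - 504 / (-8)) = sqrt(2) / 68 + 180 / 17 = 10.61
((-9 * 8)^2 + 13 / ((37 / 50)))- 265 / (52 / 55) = 9468541 / 1924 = 4921.28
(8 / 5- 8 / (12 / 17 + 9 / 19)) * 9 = -29616 / 635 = -46.64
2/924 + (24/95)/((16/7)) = 2473/21945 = 0.11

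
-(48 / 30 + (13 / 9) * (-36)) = 252 / 5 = 50.40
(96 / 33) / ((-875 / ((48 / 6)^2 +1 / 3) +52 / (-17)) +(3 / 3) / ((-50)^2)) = -262480000 / 1503141409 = -0.17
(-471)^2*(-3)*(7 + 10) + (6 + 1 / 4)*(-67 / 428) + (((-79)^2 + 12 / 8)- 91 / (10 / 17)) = -96794803767 / 8560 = -11307804.18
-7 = -7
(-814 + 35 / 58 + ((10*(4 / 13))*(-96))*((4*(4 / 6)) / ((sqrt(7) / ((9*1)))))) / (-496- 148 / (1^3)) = 47177 / 37352 + 23040*sqrt(7) / 14651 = 5.42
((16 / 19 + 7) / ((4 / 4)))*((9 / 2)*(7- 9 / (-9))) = 5364 / 19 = 282.32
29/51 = 0.57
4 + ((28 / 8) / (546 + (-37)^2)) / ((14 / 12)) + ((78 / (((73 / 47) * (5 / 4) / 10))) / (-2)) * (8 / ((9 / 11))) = -822047563 / 419385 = -1960.13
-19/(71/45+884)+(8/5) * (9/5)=2847897/996275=2.86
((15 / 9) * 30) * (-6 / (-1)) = 300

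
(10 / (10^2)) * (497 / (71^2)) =7 / 710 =0.01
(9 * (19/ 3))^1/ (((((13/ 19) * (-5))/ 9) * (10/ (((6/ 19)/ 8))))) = -1539/ 2600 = -0.59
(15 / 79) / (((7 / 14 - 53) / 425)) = -850 / 553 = -1.54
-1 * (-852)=852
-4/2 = -2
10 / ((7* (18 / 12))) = 20 / 21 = 0.95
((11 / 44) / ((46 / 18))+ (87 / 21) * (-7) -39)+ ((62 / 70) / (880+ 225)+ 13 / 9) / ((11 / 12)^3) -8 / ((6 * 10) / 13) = -962688165077 / 14207493300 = -67.76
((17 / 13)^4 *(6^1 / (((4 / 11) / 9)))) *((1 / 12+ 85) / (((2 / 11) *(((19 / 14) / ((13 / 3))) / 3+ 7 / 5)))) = 135080.87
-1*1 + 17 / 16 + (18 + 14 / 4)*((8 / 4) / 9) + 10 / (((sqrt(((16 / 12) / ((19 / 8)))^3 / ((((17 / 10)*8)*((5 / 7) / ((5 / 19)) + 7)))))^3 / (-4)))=697 / 144 - 51861632913*sqrt(3990) / 4014080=-816101.24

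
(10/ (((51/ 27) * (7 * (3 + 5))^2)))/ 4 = 45/ 106624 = 0.00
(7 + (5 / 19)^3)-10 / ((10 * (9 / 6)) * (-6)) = 440101 / 61731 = 7.13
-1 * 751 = -751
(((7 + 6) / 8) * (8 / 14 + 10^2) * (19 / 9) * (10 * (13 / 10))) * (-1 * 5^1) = -1412840 / 63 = -22426.03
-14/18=-7/9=-0.78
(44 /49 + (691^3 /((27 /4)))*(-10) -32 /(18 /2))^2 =238924531620559244.75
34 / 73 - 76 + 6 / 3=-5368 / 73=-73.53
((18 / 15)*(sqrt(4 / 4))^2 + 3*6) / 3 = 32 / 5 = 6.40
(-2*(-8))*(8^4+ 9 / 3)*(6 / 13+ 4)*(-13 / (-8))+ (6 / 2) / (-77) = 36612265 / 77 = 475483.96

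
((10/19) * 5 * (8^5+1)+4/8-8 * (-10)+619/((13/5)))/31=42757077/15314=2792.03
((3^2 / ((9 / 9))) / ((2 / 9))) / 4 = 81 / 8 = 10.12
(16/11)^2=256/121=2.12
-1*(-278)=278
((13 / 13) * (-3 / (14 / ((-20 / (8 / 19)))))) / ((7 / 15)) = 4275 / 196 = 21.81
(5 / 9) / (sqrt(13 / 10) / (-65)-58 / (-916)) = 2622050 * sqrt(130) / 11355687 + 107916250 / 11355687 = 12.14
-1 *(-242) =242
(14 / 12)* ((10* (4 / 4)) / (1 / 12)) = 140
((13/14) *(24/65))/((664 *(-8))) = -3/46480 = -0.00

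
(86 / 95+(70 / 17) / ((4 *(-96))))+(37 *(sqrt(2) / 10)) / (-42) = 277379 / 310080 - 37 *sqrt(2) / 420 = 0.77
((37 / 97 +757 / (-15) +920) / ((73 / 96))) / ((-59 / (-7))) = 283522624 / 2088895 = 135.73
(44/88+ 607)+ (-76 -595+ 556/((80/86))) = 2671/5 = 534.20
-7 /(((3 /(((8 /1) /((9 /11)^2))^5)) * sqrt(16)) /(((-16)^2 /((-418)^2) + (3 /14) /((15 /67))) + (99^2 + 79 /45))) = -236878252991489899311104 /169928437782735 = -1393988293.44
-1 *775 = -775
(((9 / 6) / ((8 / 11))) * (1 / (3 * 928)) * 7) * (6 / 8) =231 / 59392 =0.00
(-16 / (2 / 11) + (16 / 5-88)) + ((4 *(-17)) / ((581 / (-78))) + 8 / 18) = -4267556 / 26145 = -163.23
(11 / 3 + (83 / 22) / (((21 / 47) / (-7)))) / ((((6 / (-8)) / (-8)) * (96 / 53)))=-193927 / 594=-326.48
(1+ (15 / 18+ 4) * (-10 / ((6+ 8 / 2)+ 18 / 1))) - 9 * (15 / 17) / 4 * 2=-4.70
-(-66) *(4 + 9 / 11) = 318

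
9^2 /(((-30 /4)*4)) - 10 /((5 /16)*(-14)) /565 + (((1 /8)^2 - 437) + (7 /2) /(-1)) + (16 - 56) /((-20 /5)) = -21929321 /50624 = -433.18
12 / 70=6 / 35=0.17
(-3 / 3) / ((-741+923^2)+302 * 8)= -1 / 853604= -0.00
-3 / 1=-3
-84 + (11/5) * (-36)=-816/5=-163.20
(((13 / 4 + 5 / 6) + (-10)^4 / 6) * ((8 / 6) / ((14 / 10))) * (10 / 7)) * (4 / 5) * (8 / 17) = 2138560 / 2499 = 855.77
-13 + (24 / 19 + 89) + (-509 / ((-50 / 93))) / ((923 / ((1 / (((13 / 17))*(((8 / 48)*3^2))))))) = 445459917 / 5699525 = 78.16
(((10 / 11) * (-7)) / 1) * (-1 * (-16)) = -1120 / 11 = -101.82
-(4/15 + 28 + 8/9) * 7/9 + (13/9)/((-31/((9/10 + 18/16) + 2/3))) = -2290229/100440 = -22.80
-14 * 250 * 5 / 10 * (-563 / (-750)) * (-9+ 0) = 11823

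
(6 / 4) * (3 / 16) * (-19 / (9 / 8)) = -4.75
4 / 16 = 1 / 4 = 0.25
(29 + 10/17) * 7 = 3521/17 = 207.12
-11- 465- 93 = -569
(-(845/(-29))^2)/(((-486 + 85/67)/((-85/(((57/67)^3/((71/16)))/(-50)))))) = 2170850479454271875/40465643874408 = 53646.75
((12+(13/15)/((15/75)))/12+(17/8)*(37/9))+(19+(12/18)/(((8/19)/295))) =35725/72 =496.18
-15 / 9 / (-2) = 5 / 6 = 0.83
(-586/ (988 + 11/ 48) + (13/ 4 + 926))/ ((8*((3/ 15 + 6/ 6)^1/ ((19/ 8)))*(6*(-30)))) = -1115954759/ 874321920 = -1.28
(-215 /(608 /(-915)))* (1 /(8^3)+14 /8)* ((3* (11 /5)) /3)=388217115 /311296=1247.10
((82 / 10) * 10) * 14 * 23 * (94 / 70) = 177284 / 5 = 35456.80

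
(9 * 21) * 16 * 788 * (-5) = -11914560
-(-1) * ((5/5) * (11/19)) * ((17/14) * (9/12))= 561/1064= 0.53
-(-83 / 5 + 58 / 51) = 3943 / 255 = 15.46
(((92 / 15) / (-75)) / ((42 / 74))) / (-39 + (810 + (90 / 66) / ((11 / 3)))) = -102971 / 551265750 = -0.00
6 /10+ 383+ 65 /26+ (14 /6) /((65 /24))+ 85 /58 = 146437 /377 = 388.43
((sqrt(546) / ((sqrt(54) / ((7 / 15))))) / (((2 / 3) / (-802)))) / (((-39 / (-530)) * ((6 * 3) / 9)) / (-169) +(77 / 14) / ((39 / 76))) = -276289 * sqrt(91) / 15823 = -166.57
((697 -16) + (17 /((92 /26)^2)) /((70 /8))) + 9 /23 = 12618833 /18515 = 681.55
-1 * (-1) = 1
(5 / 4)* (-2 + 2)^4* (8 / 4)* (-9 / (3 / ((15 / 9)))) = 0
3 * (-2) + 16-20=-10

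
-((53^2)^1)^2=-7890481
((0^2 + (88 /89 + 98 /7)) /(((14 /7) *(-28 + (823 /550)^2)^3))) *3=-18462987296875000000 /14038728500707175922093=-0.00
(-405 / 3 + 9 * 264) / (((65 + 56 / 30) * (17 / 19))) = 638685 / 17051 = 37.46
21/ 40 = 0.52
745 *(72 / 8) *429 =2876445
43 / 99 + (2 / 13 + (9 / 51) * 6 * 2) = 59201 / 21879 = 2.71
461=461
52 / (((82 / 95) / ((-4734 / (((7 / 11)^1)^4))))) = -171196920180 / 98441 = -1739081.48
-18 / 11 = -1.64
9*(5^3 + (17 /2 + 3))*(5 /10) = 2457 /4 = 614.25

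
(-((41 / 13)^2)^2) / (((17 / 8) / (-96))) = 2170184448 / 485537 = 4469.66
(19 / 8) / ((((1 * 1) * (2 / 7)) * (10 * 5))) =133 / 800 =0.17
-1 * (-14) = 14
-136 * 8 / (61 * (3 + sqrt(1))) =-272 / 61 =-4.46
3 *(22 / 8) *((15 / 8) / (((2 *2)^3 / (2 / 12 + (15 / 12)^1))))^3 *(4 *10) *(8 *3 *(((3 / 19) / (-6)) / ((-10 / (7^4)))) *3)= 437930695125 / 40802189312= 10.73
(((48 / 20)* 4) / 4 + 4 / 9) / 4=32 / 45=0.71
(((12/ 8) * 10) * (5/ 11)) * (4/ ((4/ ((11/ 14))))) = 75/ 14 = 5.36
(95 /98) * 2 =95 /49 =1.94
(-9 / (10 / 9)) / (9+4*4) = -81 / 250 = -0.32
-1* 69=-69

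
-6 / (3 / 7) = -14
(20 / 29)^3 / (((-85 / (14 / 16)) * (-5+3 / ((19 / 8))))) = 26600 / 29437523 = 0.00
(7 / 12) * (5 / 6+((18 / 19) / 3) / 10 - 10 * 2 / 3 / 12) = 3703 / 20520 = 0.18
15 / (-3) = -5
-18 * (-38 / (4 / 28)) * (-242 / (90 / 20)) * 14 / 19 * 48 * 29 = -264101376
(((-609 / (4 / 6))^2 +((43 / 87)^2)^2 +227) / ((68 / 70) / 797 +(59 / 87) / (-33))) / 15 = -2878584.73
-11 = -11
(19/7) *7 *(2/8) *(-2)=-19/2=-9.50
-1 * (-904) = 904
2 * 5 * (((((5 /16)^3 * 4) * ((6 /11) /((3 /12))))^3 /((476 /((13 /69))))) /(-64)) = -1142578125 /977896139128832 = -0.00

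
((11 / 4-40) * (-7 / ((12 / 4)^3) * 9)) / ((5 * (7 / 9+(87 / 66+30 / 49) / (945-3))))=264785367 / 11878435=22.29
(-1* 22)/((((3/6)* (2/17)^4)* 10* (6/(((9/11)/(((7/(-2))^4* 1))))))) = -250563/12005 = -20.87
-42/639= -14/213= -0.07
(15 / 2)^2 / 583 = 225 / 2332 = 0.10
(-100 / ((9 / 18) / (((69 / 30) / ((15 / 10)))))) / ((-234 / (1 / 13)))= 460 / 4563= 0.10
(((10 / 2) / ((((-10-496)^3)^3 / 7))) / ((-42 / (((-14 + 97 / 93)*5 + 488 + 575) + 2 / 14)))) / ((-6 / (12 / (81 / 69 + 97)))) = -3249655 / 416920256628502362433614056448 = -0.00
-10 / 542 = -5 / 271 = -0.02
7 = 7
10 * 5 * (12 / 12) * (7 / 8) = 175 / 4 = 43.75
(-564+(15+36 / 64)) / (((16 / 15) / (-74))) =4870125 / 128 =38047.85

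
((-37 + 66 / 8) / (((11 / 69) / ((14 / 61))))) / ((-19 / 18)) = 499905 / 12749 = 39.21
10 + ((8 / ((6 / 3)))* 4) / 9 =106 / 9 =11.78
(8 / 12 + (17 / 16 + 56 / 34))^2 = 7590025 / 665856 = 11.40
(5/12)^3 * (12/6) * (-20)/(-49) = 625/10584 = 0.06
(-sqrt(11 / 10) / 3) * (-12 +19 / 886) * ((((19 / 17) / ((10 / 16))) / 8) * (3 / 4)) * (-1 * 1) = -201647 * sqrt(110) / 3012400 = -0.70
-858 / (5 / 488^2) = -204327552 / 5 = -40865510.40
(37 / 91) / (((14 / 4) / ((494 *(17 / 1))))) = 47804 / 49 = 975.59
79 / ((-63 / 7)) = -79 / 9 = -8.78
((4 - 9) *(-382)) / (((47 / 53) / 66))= 6681180 / 47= 142152.77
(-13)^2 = 169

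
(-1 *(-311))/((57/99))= 10263/19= 540.16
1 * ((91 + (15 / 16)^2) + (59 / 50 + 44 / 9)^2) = 1668085729 / 12960000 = 128.71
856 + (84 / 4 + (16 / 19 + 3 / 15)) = 83414 / 95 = 878.04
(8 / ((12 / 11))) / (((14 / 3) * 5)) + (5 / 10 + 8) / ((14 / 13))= 1149 / 140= 8.21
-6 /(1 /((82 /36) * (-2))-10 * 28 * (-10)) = -246 /114791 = -0.00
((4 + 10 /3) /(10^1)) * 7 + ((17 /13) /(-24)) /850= 26693 /5200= 5.13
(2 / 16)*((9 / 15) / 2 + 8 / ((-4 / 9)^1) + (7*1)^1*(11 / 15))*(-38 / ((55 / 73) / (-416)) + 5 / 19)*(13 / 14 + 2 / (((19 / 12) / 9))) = -405295.29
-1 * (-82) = 82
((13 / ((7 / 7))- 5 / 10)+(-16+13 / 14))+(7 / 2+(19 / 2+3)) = 94 / 7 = 13.43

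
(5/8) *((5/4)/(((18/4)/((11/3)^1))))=275/432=0.64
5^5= 3125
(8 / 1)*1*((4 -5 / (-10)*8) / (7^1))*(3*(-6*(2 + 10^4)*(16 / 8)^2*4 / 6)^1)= -30726144 / 7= -4389449.14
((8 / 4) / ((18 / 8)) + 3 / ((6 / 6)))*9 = 35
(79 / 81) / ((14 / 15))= 395 / 378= 1.04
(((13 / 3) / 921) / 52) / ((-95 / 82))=-41 / 524970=-0.00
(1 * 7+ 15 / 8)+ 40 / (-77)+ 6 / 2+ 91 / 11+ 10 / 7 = 1853 / 88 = 21.06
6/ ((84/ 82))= 41/ 7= 5.86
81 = 81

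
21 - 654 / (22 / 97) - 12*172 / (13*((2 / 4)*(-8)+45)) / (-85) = -1426541136 / 498355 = -2862.50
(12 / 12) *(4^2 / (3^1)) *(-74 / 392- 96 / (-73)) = 64460 / 10731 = 6.01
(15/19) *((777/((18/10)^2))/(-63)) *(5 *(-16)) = 370000/1539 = 240.42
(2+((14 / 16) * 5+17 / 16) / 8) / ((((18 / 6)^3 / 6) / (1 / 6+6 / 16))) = 4459 / 13824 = 0.32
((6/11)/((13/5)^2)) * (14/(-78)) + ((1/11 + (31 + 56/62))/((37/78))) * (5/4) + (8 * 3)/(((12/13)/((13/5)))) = 21052219437/138597745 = 151.89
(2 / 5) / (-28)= -0.01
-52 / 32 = -13 / 8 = -1.62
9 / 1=9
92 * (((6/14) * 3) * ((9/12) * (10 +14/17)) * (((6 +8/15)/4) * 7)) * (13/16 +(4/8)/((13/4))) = 46891089/4420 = 10608.84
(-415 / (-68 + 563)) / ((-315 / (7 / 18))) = 83 / 80190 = 0.00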